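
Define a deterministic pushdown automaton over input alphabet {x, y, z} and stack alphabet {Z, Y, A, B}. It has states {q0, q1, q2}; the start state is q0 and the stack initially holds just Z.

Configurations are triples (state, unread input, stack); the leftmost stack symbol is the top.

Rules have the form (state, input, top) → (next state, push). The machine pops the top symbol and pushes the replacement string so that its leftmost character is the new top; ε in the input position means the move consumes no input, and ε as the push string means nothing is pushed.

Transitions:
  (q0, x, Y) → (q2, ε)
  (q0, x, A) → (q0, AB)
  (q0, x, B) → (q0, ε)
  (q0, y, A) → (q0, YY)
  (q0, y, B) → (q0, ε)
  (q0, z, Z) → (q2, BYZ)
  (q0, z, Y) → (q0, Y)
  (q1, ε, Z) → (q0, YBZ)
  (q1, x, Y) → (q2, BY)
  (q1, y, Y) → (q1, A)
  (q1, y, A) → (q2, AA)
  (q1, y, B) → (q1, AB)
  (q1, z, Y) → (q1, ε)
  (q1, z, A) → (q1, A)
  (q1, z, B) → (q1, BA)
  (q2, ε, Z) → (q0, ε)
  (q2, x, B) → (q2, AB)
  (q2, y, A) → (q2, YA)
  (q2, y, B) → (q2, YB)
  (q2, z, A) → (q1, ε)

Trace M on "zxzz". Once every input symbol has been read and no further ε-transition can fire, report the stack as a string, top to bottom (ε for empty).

BAYZ

(q0, zxzz, Z)
  read z, top Z: go to q2, push BYZ → (q2, xzz, BYZ)
  read x, top B: go to q2, push AB → (q2, zz, ABYZ)
  read z, top A: go to q1, push ε → (q1, z, BYZ)
  read z, top B: go to q1, push BA → (q1, ε, BAYZ)
All input consumed in state q1 with stack BAYZ.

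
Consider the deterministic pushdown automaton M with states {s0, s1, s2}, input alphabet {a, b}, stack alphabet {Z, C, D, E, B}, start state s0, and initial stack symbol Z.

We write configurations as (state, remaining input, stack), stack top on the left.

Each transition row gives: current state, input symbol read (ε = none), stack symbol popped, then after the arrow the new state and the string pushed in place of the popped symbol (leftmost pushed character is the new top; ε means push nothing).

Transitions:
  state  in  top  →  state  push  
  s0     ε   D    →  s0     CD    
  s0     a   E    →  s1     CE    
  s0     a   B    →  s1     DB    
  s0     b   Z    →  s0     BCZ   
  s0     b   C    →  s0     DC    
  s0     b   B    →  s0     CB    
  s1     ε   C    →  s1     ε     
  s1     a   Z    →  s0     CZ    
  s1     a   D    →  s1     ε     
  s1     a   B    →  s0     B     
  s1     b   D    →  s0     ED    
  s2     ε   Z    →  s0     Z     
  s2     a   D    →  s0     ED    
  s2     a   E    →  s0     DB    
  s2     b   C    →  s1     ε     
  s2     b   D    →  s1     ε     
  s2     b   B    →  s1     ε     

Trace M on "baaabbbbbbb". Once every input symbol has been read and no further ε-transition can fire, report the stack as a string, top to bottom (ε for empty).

(s0, baaabbbbbbb, Z)
  read b, top Z: go to s0, push BCZ → (s0, aaabbbbbbb, BCZ)
  read a, top B: go to s1, push DB → (s1, aabbbbbbb, DBCZ)
  read a, top D: go to s1, push ε → (s1, abbbbbbb, BCZ)
  read a, top B: go to s0, push B → (s0, bbbbbbb, BCZ)
  read b, top B: go to s0, push CB → (s0, bbbbbb, CBCZ)
  read b, top C: go to s0, push DC → (s0, bbbbb, DCBCZ)
  ε-move, top D: go to s0, push CD → (s0, bbbbb, CDCBCZ)
  read b, top C: go to s0, push DC → (s0, bbbb, DCDCBCZ)
  ε-move, top D: go to s0, push CD → (s0, bbbb, CDCDCBCZ)
  read b, top C: go to s0, push DC → (s0, bbb, DCDCDCBCZ)
  ε-move, top D: go to s0, push CD → (s0, bbb, CDCDCDCBCZ)
  read b, top C: go to s0, push DC → (s0, bb, DCDCDCDCBCZ)
  ε-move, top D: go to s0, push CD → (s0, bb, CDCDCDCDCBCZ)
  read b, top C: go to s0, push DC → (s0, b, DCDCDCDCDCBCZ)
  ε-move, top D: go to s0, push CD → (s0, b, CDCDCDCDCDCBCZ)
  read b, top C: go to s0, push DC → (s0, ε, DCDCDCDCDCDCBCZ)
  ε-move, top D: go to s0, push CD → (s0, ε, CDCDCDCDCDCDCBCZ)
All input consumed in state s0 with stack CDCDCDCDCDCDCBCZ.

CDCDCDCDCDCDCBCZ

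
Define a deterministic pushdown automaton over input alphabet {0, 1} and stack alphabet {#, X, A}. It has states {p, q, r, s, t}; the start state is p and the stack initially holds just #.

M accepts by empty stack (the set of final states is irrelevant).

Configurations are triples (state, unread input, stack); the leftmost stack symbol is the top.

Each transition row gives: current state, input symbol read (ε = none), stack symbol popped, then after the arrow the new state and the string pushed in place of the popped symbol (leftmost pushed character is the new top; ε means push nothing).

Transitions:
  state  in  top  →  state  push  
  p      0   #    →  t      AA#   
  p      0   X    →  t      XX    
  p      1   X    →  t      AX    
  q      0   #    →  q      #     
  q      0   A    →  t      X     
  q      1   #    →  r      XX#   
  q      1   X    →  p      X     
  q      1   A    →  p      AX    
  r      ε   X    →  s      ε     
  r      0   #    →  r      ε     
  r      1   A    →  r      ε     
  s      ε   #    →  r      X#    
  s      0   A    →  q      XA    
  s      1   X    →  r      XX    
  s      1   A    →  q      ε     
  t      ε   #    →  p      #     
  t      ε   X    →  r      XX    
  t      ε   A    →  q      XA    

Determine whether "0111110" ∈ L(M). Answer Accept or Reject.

(p, 0111110, #)
  read 0, top #: go to t, push AA# → (t, 111110, AA#)
  ε-move, top A: go to q, push XA → (q, 111110, XAA#)
  read 1, top X: go to p, push X → (p, 11110, XAA#)
  read 1, top X: go to t, push AX → (t, 1110, AXAA#)
  ε-move, top A: go to q, push XA → (q, 1110, XAXAA#)
  read 1, top X: go to p, push X → (p, 110, XAXAA#)
  read 1, top X: go to t, push AX → (t, 10, AXAXAA#)
  ε-move, top A: go to q, push XA → (q, 10, XAXAXAA#)
  read 1, top X: go to p, push X → (p, 0, XAXAXAA#)
  read 0, top X: go to t, push XX → (t, ε, XXAXAXAA#)
  ε-move, top X: go to r, push XX → (r, ε, XXXAXAXAA#)
  ε-move, top X: go to s, push ε → (s, ε, XXAXAXAA#)
All input consumed; stack is XXAXAXAA#, not empty, and no further ε-move applies.

Reject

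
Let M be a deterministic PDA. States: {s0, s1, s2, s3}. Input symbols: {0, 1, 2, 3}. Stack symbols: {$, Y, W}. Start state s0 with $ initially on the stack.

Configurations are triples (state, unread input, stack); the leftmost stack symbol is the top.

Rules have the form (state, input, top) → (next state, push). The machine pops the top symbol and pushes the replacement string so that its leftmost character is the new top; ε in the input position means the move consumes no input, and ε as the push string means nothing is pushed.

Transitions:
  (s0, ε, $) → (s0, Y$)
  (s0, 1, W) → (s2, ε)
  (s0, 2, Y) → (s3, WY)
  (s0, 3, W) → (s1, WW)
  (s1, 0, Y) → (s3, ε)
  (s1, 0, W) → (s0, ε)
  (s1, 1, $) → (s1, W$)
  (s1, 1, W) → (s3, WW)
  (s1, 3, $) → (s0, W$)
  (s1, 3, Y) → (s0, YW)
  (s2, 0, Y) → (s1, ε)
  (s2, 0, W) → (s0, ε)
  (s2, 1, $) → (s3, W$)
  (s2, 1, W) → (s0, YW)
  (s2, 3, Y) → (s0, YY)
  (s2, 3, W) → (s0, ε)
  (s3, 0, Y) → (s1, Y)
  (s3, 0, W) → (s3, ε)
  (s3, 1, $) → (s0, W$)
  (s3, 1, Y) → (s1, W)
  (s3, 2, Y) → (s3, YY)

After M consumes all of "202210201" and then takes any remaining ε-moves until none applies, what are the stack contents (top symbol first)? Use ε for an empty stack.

WY$

(s0, 202210201, $) ⊢ (s0, 202210201, Y$) ⊢ (s3, 02210201, WY$) ⊢ (s3, 2210201, Y$) ⊢ (s3, 210201, YY$) ⊢ (s3, 10201, YYY$) ⊢ (s1, 0201, WYY$) ⊢ (s0, 201, YY$) ⊢ (s3, 01, WYY$) ⊢ (s3, 1, YY$) ⊢ (s1, ε, WY$)
All input consumed in state s1 with stack WY$.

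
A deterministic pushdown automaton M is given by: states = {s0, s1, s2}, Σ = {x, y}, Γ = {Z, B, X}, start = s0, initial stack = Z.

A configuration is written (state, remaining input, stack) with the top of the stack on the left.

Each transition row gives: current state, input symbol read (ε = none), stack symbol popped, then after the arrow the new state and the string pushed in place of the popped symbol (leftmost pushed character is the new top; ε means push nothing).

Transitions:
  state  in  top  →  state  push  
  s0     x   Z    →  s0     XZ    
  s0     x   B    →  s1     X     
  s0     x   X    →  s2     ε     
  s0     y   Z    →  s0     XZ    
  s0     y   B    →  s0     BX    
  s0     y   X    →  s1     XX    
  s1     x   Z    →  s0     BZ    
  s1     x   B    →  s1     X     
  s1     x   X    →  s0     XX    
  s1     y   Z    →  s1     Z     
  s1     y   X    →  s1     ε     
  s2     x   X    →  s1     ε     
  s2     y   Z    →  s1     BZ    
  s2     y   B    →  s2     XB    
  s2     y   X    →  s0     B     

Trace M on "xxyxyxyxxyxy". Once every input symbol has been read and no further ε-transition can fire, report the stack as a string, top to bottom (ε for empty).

XXXXXXZ

(s0, xxyxyxyxxyxy, Z) ⊢ (s0, xyxyxyxxyxy, XZ) ⊢ (s2, yxyxyxxyxy, Z) ⊢ (s1, xyxyxxyxy, BZ) ⊢ (s1, yxyxxyxy, XZ) ⊢ (s1, xyxxyxy, Z) ⊢ (s0, yxxyxy, BZ) ⊢ (s0, xxyxy, BXZ) ⊢ (s1, xyxy, XXZ) ⊢ (s0, yxy, XXXZ) ⊢ (s1, xy, XXXXZ) ⊢ (s0, y, XXXXXZ) ⊢ (s1, ε, XXXXXXZ)
All input consumed in state s1 with stack XXXXXXZ.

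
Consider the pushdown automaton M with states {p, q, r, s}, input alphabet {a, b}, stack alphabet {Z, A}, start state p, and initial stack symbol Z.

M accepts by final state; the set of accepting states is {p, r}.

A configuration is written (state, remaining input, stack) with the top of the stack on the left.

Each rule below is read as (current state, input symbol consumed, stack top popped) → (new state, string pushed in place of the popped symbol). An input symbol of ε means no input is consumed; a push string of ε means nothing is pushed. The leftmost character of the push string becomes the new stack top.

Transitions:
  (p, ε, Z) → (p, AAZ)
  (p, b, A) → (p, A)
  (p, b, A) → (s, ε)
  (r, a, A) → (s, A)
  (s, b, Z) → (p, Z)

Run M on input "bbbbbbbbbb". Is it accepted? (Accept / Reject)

One accepting computation: (p, bbbbbbbbbb, Z) ⊢ (p, bbbbbbbbbb, AAZ) ⊢ (p, bbbbbbbbb, AAZ) ⊢ (p, bbbbbbbb, AAZ) ⊢ (p, bbbbbbb, AAZ) ⊢ (p, bbbbbb, AAZ) ⊢ (p, bbbbb, AAZ) ⊢ (p, bbbb, AAZ) ⊢ (p, bbb, AAZ) ⊢ (p, bb, AAZ) ⊢ (p, b, AAZ) ⊢ (p, ε, AAZ)
All input consumed and state p ∈ F.

Accept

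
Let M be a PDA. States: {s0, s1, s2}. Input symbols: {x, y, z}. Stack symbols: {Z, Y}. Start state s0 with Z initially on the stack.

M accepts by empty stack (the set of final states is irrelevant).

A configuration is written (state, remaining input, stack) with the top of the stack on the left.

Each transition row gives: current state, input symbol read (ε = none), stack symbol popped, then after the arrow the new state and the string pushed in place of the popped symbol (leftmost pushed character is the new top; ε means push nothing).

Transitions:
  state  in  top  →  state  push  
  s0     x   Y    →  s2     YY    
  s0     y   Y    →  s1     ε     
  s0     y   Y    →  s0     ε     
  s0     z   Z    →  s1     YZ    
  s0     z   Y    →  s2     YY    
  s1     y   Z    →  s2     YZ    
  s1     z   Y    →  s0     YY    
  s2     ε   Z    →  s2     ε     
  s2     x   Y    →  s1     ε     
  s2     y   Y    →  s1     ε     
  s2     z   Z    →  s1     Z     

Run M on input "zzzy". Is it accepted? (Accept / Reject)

Reject

No computation consumes all input and empties the stack.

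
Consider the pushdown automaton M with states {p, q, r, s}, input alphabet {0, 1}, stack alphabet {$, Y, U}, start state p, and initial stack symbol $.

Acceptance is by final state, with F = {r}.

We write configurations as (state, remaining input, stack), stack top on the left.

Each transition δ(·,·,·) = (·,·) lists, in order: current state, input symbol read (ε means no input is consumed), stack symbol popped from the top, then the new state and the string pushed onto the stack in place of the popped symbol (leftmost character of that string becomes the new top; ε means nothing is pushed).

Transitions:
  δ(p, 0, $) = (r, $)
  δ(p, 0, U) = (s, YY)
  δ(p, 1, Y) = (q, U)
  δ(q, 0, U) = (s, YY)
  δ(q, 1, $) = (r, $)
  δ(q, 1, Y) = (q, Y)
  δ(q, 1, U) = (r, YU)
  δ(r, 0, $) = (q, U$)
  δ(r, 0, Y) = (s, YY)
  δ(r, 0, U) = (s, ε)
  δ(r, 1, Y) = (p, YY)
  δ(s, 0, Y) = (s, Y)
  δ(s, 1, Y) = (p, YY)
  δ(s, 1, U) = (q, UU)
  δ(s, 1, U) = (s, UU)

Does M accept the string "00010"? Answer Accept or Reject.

No computation consumes all input and reaches a final state.

Reject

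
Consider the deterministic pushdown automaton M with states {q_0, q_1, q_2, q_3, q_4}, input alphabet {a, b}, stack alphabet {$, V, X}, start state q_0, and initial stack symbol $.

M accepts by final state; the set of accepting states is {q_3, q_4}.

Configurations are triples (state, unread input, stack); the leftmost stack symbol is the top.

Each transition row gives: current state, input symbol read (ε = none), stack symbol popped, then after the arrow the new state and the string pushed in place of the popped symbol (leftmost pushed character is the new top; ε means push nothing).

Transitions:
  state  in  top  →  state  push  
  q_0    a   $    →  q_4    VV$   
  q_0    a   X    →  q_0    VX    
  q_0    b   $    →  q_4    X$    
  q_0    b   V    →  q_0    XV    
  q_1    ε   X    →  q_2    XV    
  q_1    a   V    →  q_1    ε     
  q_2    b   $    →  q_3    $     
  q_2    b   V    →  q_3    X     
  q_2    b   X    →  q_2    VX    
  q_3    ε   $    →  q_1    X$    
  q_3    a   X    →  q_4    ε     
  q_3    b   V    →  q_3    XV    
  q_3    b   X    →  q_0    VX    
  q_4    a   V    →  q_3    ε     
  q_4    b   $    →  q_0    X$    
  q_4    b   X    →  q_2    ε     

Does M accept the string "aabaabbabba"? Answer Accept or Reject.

(q_0, aabaabbabba, $) ⊢ (q_4, abaabbabba, VV$) ⊢ (q_3, baabbabba, V$) ⊢ (q_3, aabbabba, XV$) ⊢ (q_4, abbabba, V$) ⊢ (q_3, bbabba, $) ⊢ (q_1, bbabba, X$) ⊢ (q_2, bbabba, XV$) ⊢ (q_2, babba, VXV$) ⊢ (q_3, abba, XXV$) ⊢ (q_4, bba, XV$) ⊢ (q_2, ba, V$) ⊢ (q_3, a, X$) ⊢ (q_4, ε, $)
All input consumed; state q_4 ∈ F.

Accept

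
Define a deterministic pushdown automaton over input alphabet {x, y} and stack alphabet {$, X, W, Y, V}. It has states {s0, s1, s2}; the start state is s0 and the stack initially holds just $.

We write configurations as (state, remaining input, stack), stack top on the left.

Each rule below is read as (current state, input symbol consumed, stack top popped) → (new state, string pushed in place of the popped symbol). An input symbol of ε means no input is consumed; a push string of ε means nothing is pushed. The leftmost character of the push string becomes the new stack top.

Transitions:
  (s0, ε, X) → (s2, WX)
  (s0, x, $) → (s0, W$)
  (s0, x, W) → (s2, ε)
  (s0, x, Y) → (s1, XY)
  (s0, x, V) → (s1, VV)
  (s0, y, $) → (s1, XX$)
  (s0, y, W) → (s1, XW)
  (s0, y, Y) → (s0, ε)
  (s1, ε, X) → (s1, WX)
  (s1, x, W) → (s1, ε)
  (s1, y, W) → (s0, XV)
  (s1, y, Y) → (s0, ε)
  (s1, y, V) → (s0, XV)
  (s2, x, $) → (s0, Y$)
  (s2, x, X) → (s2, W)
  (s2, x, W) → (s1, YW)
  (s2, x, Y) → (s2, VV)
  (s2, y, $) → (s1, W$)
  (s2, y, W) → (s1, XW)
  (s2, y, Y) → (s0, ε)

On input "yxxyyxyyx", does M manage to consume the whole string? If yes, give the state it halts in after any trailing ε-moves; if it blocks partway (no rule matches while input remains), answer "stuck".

s1

(s0, yxxyyxyyx, $)
  read y, top $: go to s1, push XX$ → (s1, xxyyxyyx, XX$)
  ε-move, top X: go to s1, push WX → (s1, xxyyxyyx, WXX$)
  read x, top W: go to s1, push ε → (s1, xyyxyyx, XX$)
  ε-move, top X: go to s1, push WX → (s1, xyyxyyx, WXX$)
  read x, top W: go to s1, push ε → (s1, yyxyyx, XX$)
  ε-move, top X: go to s1, push WX → (s1, yyxyyx, WXX$)
  read y, top W: go to s0, push XV → (s0, yxyyx, XVXX$)
  ε-move, top X: go to s2, push WX → (s2, yxyyx, WXVXX$)
  read y, top W: go to s1, push XW → (s1, xyyx, XWXVXX$)
  ε-move, top X: go to s1, push WX → (s1, xyyx, WXWXVXX$)
  read x, top W: go to s1, push ε → (s1, yyx, XWXVXX$)
  ε-move, top X: go to s1, push WX → (s1, yyx, WXWXVXX$)
  read y, top W: go to s0, push XV → (s0, yx, XVXWXVXX$)
  ε-move, top X: go to s2, push WX → (s2, yx, WXVXWXVXX$)
  read y, top W: go to s1, push XW → (s1, x, XWXVXWXVXX$)
  ε-move, top X: go to s1, push WX → (s1, x, WXWXVXWXVXX$)
  read x, top W: go to s1, push ε → (s1, ε, XWXVXWXVXX$)
  ε-move, top X: go to s1, push WX → (s1, ε, WXWXVXWXVXX$)
All input consumed; M is in state s1.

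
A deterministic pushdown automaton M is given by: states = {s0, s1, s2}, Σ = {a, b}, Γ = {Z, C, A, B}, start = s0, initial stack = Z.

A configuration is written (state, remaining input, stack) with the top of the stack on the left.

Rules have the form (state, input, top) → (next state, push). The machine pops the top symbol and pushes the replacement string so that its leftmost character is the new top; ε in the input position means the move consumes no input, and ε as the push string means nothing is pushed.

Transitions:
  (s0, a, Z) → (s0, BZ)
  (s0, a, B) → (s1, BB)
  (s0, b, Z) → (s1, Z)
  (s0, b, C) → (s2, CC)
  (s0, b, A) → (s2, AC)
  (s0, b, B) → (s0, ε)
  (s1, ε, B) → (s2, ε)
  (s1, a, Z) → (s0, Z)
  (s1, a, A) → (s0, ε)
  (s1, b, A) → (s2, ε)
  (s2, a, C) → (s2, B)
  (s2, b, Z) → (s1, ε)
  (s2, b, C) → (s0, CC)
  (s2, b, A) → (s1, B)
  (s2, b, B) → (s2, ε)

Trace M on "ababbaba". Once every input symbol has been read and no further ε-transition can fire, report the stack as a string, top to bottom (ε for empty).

(s0, ababbaba, Z)
  read a, top Z: go to s0, push BZ → (s0, babbaba, BZ)
  read b, top B: go to s0, push ε → (s0, abbaba, Z)
  read a, top Z: go to s0, push BZ → (s0, bbaba, BZ)
  read b, top B: go to s0, push ε → (s0, baba, Z)
  read b, top Z: go to s1, push Z → (s1, aba, Z)
  read a, top Z: go to s0, push Z → (s0, ba, Z)
  read b, top Z: go to s1, push Z → (s1, a, Z)
  read a, top Z: go to s0, push Z → (s0, ε, Z)
All input consumed in state s0 with stack Z.

Z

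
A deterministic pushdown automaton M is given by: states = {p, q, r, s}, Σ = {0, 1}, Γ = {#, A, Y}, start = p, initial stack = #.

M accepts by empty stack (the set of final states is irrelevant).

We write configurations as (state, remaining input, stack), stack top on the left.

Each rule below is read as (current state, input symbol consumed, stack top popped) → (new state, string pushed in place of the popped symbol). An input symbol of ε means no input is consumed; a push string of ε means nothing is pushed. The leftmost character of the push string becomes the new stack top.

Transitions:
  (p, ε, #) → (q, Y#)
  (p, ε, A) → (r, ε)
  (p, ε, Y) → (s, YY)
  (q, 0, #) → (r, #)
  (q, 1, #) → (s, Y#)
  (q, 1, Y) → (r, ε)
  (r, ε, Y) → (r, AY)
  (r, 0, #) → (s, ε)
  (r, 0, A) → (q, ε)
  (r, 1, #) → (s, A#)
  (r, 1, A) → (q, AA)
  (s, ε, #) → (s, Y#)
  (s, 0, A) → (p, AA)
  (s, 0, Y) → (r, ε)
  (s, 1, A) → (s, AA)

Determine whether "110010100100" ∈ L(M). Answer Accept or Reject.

Accept

(p, 110010100100, #)
  ε-move, top #: go to q, push Y# → (q, 110010100100, Y#)
  read 1, top Y: go to r, push ε → (r, 10010100100, #)
  read 1, top #: go to s, push A# → (s, 0010100100, A#)
  read 0, top A: go to p, push AA → (p, 010100100, AA#)
  ε-move, top A: go to r, push ε → (r, 010100100, A#)
  read 0, top A: go to q, push ε → (q, 10100100, #)
  read 1, top #: go to s, push Y# → (s, 0100100, Y#)
  read 0, top Y: go to r, push ε → (r, 100100, #)
  read 1, top #: go to s, push A# → (s, 00100, A#)
  read 0, top A: go to p, push AA → (p, 0100, AA#)
  ε-move, top A: go to r, push ε → (r, 0100, A#)
  read 0, top A: go to q, push ε → (q, 100, #)
  read 1, top #: go to s, push Y# → (s, 00, Y#)
  read 0, top Y: go to r, push ε → (r, 0, #)
  read 0, top #: go to s, push ε → (s, ε, ε)
All input consumed and the stack is empty.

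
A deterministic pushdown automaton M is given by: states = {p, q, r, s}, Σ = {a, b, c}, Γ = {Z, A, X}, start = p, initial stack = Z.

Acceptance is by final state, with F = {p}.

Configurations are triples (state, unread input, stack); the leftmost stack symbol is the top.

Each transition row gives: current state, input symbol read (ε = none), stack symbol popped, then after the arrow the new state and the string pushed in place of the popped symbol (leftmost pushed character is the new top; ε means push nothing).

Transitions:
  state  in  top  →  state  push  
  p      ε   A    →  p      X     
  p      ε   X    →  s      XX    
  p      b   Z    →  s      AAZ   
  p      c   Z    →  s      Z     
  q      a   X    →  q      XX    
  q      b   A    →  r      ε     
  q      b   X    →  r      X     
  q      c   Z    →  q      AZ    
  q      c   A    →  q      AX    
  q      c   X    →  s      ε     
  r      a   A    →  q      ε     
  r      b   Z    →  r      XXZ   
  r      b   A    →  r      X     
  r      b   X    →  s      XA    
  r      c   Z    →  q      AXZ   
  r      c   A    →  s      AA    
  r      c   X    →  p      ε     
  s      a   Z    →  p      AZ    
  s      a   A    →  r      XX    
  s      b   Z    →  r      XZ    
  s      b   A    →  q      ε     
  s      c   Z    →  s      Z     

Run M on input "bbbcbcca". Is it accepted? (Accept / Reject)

(p, bbbcbcca, Z)
  read b, top Z: go to s, push AAZ → (s, bbcbcca, AAZ)
  read b, top A: go to q, push ε → (q, bcbcca, AZ)
  read b, top A: go to r, push ε → (r, cbcca, Z)
  read c, top Z: go to q, push AXZ → (q, bcca, AXZ)
  read b, top A: go to r, push ε → (r, cca, XZ)
  read c, top X: go to p, push ε → (p, ca, Z)
  read c, top Z: go to s, push Z → (s, a, Z)
  read a, top Z: go to p, push AZ → (p, ε, AZ)
All input consumed; state p ∈ F.

Accept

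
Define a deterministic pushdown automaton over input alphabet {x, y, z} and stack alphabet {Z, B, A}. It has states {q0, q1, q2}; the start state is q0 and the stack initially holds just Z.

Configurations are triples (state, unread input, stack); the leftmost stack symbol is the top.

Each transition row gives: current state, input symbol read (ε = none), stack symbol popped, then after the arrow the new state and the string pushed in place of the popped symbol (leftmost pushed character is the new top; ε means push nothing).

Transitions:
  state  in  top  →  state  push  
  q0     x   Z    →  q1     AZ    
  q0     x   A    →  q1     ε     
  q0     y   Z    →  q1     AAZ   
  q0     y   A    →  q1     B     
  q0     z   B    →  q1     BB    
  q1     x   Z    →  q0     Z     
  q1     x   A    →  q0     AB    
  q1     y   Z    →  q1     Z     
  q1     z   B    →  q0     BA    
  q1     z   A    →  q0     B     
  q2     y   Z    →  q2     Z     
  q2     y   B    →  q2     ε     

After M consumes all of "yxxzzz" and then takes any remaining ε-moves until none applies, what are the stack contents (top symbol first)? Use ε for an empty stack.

(q0, yxxzzz, Z)
  read y, top Z: go to q1, push AAZ → (q1, xxzzz, AAZ)
  read x, top A: go to q0, push AB → (q0, xzzz, ABAZ)
  read x, top A: go to q1, push ε → (q1, zzz, BAZ)
  read z, top B: go to q0, push BA → (q0, zz, BAAZ)
  read z, top B: go to q1, push BB → (q1, z, BBAAZ)
  read z, top B: go to q0, push BA → (q0, ε, BABAAZ)
All input consumed in state q0 with stack BABAAZ.

BABAAZ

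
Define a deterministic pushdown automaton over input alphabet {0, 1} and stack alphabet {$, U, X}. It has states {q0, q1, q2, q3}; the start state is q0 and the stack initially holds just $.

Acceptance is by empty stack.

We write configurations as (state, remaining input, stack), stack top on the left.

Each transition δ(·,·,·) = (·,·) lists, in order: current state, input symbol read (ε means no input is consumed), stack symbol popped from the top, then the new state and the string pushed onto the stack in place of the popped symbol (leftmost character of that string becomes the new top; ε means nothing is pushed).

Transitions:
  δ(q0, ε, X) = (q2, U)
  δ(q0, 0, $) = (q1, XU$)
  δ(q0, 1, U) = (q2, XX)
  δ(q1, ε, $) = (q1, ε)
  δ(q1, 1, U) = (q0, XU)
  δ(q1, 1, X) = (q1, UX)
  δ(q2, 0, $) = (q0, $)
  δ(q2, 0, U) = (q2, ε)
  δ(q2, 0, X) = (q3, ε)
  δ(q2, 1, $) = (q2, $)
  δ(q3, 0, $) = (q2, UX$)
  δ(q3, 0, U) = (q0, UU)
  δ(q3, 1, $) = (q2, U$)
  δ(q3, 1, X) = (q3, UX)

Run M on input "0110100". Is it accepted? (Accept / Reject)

(q0, 0110100, $) ⊢ (q1, 110100, XU$) ⊢ (q1, 10100, UXU$) ⊢ (q0, 0100, XUXU$) ⊢ (q2, 0100, UUXU$) ⊢ (q2, 100, UXU$)
No transition applies at (q2, 100, UXU$); input not fully consumed.

Reject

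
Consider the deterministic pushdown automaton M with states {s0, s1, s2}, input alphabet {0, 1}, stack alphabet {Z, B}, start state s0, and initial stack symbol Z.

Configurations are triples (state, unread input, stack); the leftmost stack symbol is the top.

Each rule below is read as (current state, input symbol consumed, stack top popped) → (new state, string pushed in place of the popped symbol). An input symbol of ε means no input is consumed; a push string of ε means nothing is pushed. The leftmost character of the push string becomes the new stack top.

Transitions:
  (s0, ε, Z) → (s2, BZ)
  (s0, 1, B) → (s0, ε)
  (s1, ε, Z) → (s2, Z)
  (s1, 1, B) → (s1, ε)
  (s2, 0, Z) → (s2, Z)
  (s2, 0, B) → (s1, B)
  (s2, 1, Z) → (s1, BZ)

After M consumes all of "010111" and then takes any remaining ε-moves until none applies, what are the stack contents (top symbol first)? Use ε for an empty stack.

BZ

(s0, 010111, Z) ⊢ (s2, 010111, BZ) ⊢ (s1, 10111, BZ) ⊢ (s1, 0111, Z) ⊢ (s2, 0111, Z) ⊢ (s2, 111, Z) ⊢ (s1, 11, BZ) ⊢ (s1, 1, Z) ⊢ (s2, 1, Z) ⊢ (s1, ε, BZ)
All input consumed in state s1 with stack BZ.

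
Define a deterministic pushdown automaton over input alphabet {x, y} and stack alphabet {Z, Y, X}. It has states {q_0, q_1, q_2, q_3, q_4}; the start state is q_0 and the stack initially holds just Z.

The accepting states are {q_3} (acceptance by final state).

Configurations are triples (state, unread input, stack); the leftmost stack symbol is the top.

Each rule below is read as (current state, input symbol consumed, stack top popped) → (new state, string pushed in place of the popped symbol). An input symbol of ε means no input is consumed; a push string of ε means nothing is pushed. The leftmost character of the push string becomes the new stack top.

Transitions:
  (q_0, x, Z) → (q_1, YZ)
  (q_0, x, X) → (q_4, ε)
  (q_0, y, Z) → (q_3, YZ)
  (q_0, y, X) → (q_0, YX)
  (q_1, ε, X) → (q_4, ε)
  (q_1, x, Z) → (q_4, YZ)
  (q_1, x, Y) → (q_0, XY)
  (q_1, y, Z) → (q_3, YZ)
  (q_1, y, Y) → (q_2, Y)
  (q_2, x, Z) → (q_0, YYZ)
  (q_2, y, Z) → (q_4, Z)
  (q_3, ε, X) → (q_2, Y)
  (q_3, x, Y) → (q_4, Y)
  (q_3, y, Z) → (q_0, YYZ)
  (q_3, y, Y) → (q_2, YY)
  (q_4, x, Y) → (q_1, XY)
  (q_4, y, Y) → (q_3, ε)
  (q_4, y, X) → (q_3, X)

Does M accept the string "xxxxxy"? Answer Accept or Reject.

Accept

(q_0, xxxxxy, Z)
  read x, top Z: go to q_1, push YZ → (q_1, xxxxy, YZ)
  read x, top Y: go to q_0, push XY → (q_0, xxxy, XYZ)
  read x, top X: go to q_4, push ε → (q_4, xxy, YZ)
  read x, top Y: go to q_1, push XY → (q_1, xy, XYZ)
  ε-move, top X: go to q_4, push ε → (q_4, xy, YZ)
  read x, top Y: go to q_1, push XY → (q_1, y, XYZ)
  ε-move, top X: go to q_4, push ε → (q_4, y, YZ)
  read y, top Y: go to q_3, push ε → (q_3, ε, Z)
All input consumed; state q_3 ∈ F.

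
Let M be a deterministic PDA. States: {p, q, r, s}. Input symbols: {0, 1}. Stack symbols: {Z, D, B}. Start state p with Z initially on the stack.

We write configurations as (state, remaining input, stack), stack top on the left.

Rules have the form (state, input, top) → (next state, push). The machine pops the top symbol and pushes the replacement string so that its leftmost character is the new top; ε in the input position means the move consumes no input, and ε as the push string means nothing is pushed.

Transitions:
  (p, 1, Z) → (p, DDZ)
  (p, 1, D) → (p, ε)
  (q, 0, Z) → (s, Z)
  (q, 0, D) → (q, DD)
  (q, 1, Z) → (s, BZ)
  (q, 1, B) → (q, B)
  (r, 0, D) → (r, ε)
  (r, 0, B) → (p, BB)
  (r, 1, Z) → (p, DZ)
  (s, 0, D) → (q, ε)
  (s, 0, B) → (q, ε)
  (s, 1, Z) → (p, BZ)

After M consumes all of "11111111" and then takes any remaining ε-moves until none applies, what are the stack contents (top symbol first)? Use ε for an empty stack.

(p, 11111111, Z) ⊢ (p, 1111111, DDZ) ⊢ (p, 111111, DZ) ⊢ (p, 11111, Z) ⊢ (p, 1111, DDZ) ⊢ (p, 111, DZ) ⊢ (p, 11, Z) ⊢ (p, 1, DDZ) ⊢ (p, ε, DZ)
All input consumed in state p with stack DZ.

DZ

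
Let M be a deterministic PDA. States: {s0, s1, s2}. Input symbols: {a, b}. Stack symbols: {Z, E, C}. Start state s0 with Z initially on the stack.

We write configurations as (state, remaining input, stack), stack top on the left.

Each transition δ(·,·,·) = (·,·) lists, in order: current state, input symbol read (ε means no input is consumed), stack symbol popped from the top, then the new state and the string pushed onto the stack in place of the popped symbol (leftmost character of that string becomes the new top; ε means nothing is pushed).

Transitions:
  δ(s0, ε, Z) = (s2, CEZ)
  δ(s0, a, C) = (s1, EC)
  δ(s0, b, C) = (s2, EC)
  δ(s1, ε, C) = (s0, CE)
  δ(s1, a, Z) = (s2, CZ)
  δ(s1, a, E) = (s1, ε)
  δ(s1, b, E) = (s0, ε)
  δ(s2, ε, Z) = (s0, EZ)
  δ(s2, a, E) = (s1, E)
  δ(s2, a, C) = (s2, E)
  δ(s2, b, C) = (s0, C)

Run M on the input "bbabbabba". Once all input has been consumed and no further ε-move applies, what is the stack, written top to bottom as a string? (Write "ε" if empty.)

(s0, bbabbabba, Z) ⊢ (s2, bbabbabba, CEZ) ⊢ (s0, babbabba, CEZ) ⊢ (s2, abbabba, ECEZ) ⊢ (s1, bbabba, ECEZ) ⊢ (s0, babba, CEZ) ⊢ (s2, abba, ECEZ) ⊢ (s1, bba, ECEZ) ⊢ (s0, ba, CEZ) ⊢ (s2, a, ECEZ) ⊢ (s1, ε, ECEZ)
All input consumed in state s1 with stack ECEZ.

ECEZ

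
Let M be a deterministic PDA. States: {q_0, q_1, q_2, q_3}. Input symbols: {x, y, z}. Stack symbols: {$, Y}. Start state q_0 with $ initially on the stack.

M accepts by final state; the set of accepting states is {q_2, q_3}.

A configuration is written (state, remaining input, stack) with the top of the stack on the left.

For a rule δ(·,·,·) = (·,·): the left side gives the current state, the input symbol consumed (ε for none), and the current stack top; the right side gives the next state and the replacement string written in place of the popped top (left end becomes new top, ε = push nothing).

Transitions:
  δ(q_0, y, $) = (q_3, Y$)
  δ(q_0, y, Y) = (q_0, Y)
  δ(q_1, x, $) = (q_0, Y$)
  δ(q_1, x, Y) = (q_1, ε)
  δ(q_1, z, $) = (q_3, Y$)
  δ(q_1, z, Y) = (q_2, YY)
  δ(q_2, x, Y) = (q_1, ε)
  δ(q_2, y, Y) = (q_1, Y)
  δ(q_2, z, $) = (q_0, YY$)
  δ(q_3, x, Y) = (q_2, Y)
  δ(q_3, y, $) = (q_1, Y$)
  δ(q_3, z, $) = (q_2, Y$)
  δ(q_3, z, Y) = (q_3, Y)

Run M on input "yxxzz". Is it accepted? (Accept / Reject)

Accept

(q_0, yxxzz, $) ⊢ (q_3, xxzz, Y$) ⊢ (q_2, xzz, Y$) ⊢ (q_1, zz, $) ⊢ (q_3, z, Y$) ⊢ (q_3, ε, Y$)
All input consumed; state q_3 ∈ F.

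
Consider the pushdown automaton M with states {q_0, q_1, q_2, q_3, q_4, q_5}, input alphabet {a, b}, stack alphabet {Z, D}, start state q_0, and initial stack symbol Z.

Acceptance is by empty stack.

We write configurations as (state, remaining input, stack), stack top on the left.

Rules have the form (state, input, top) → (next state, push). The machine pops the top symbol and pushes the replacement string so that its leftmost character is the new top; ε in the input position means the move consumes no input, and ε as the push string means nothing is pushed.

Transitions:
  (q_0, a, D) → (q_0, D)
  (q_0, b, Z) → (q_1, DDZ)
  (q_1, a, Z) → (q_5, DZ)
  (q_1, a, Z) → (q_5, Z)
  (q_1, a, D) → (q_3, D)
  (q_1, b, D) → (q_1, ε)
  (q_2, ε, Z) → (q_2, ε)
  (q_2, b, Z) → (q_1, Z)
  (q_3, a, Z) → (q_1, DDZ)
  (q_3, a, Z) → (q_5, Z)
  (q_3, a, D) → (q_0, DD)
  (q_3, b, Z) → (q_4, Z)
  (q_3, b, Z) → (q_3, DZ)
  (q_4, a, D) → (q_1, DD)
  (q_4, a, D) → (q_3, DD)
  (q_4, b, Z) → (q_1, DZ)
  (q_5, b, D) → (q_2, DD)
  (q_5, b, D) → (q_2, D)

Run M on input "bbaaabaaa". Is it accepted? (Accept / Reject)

No computation consumes all input and empties the stack.

Reject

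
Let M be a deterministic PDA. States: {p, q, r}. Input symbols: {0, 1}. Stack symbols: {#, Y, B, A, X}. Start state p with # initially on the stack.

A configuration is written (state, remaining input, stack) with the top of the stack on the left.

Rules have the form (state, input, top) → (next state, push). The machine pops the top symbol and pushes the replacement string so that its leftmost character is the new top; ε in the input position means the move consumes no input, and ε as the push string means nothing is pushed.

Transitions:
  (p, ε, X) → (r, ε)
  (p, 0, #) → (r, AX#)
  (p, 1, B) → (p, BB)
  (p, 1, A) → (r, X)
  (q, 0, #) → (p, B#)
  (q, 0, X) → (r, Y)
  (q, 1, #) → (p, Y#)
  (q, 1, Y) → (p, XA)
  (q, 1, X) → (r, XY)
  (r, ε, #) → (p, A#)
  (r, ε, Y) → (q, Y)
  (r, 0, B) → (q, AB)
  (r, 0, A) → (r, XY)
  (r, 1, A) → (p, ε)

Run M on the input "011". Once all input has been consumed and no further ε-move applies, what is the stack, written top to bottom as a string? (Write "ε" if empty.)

(p, 011, #)
  read 0, top #: go to r, push AX# → (r, 11, AX#)
  read 1, top A: go to p, push ε → (p, 1, X#)
  ε-move, top X: go to r, push ε → (r, 1, #)
  ε-move, top #: go to p, push A# → (p, 1, A#)
  read 1, top A: go to r, push X → (r, ε, X#)
All input consumed in state r with stack X#.

X#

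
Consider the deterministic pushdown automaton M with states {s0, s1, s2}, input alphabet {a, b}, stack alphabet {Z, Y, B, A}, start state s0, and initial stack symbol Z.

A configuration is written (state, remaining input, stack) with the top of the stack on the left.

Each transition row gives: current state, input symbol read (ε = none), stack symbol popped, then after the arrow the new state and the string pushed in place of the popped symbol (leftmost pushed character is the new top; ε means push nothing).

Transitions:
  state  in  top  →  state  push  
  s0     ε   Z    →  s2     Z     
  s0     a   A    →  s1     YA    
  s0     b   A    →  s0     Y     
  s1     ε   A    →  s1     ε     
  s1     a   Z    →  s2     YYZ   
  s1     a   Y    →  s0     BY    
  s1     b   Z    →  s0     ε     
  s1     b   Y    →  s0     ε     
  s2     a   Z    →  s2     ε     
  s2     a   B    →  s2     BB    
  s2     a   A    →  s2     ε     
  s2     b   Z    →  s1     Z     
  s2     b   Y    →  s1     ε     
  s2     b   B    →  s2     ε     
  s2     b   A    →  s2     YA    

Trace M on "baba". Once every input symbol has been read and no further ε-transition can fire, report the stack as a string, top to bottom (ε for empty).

(s0, baba, Z)
  ε-move, top Z: go to s2, push Z → (s2, baba, Z)
  read b, top Z: go to s1, push Z → (s1, aba, Z)
  read a, top Z: go to s2, push YYZ → (s2, ba, YYZ)
  read b, top Y: go to s1, push ε → (s1, a, YZ)
  read a, top Y: go to s0, push BY → (s0, ε, BYZ)
All input consumed in state s0 with stack BYZ.

BYZ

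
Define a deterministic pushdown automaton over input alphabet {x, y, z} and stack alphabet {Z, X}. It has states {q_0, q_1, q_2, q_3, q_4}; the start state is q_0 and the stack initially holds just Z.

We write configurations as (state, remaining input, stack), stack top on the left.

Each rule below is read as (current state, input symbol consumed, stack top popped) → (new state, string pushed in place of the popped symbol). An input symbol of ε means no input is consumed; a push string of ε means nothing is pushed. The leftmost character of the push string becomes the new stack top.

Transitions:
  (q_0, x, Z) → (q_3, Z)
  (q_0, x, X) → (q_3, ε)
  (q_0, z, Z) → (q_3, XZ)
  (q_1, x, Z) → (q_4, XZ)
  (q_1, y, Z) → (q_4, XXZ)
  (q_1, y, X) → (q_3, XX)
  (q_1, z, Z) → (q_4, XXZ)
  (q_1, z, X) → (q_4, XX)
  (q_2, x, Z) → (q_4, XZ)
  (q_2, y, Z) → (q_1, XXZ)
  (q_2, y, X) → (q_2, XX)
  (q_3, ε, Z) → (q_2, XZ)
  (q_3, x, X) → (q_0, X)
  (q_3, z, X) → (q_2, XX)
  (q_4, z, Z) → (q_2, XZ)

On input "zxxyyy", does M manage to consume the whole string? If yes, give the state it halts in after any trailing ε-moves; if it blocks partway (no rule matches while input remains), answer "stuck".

(q_0, zxxyyy, Z) ⊢ (q_3, xxyyy, XZ) ⊢ (q_0, xyyy, XZ) ⊢ (q_3, yyy, Z) ⊢ (q_2, yyy, XZ) ⊢ (q_2, yy, XXZ) ⊢ (q_2, y, XXXZ) ⊢ (q_2, ε, XXXXZ)
All input consumed; M is in state q_2.

q_2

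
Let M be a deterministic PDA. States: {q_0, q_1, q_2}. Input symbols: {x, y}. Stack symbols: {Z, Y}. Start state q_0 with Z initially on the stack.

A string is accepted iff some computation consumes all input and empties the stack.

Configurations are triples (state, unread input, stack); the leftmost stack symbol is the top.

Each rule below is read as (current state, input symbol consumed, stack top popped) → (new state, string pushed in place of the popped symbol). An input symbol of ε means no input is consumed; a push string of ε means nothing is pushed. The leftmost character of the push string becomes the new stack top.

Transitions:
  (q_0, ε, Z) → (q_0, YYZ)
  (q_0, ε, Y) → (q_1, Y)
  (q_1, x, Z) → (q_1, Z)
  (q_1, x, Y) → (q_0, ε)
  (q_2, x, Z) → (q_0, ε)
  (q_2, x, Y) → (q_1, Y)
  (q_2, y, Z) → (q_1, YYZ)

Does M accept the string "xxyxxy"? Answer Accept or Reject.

(q_0, xxyxxy, Z) ⊢ (q_0, xxyxxy, YYZ) ⊢ (q_1, xxyxxy, YYZ) ⊢ (q_0, xyxxy, YZ) ⊢ (q_1, xyxxy, YZ) ⊢ (q_0, yxxy, Z) ⊢ (q_0, yxxy, YYZ) ⊢ (q_1, yxxy, YYZ)
No transition applies at (q_1, yxxy, YYZ); input not fully consumed.

Reject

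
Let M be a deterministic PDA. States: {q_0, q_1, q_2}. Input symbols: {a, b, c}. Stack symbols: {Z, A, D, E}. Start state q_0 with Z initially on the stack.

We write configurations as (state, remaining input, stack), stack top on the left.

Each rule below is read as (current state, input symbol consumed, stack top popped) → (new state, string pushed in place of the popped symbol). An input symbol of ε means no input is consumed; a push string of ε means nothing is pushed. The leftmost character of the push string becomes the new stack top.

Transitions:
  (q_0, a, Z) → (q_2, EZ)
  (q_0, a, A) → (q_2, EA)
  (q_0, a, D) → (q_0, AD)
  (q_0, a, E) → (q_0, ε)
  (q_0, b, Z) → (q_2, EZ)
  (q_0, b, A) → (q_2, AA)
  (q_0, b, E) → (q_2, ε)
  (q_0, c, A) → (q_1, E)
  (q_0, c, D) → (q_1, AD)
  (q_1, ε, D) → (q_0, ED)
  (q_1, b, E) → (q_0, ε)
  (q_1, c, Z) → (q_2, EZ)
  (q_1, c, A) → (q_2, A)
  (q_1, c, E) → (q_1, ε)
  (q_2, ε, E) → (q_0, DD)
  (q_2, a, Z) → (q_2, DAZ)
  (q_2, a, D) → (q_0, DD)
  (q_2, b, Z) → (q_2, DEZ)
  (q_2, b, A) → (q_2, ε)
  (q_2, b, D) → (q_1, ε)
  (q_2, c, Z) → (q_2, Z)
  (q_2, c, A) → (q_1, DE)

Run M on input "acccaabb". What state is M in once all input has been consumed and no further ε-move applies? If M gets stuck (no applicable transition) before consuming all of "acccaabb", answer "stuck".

q_2

(q_0, acccaabb, Z)
  read a, top Z: go to q_2, push EZ → (q_2, cccaabb, EZ)
  ε-move, top E: go to q_0, push DD → (q_0, cccaabb, DDZ)
  read c, top D: go to q_1, push AD → (q_1, ccaabb, ADDZ)
  read c, top A: go to q_2, push A → (q_2, caabb, ADDZ)
  read c, top A: go to q_1, push DE → (q_1, aabb, DEDDZ)
  ε-move, top D: go to q_0, push ED → (q_0, aabb, EDEDDZ)
  read a, top E: go to q_0, push ε → (q_0, abb, DEDDZ)
  read a, top D: go to q_0, push AD → (q_0, bb, ADEDDZ)
  read b, top A: go to q_2, push AA → (q_2, b, AADEDDZ)
  read b, top A: go to q_2, push ε → (q_2, ε, ADEDDZ)
All input consumed; M is in state q_2.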